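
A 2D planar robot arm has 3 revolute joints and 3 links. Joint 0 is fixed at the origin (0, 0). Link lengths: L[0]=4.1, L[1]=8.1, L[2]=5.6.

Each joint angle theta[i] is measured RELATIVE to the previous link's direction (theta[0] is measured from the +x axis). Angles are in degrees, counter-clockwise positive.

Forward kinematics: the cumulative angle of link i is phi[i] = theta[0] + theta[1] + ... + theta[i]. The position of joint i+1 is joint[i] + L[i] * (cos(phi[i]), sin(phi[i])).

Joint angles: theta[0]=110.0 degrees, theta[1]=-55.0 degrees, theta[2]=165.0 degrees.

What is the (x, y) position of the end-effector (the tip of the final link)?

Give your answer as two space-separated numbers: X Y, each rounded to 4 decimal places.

Answer: -1.0462 6.8883

Derivation:
joint[0] = (0.0000, 0.0000)  (base)
link 0: phi[0] = 110 = 110 deg
  cos(110 deg) = -0.3420, sin(110 deg) = 0.9397
  joint[1] = (0.0000, 0.0000) + 4.1 * (-0.3420, 0.9397) = (0.0000 + -1.4023, 0.0000 + 3.8527) = (-1.4023, 3.8527)
link 1: phi[1] = 110 + -55 = 55 deg
  cos(55 deg) = 0.5736, sin(55 deg) = 0.8192
  joint[2] = (-1.4023, 3.8527) + 8.1 * (0.5736, 0.8192) = (-1.4023 + 4.6460, 3.8527 + 6.6351) = (3.2437, 10.4879)
link 2: phi[2] = 110 + -55 + 165 = 220 deg
  cos(220 deg) = -0.7660, sin(220 deg) = -0.6428
  joint[3] = (3.2437, 10.4879) + 5.6 * (-0.7660, -0.6428) = (3.2437 + -4.2898, 10.4879 + -3.5996) = (-1.0462, 6.8883)
End effector: (-1.0462, 6.8883)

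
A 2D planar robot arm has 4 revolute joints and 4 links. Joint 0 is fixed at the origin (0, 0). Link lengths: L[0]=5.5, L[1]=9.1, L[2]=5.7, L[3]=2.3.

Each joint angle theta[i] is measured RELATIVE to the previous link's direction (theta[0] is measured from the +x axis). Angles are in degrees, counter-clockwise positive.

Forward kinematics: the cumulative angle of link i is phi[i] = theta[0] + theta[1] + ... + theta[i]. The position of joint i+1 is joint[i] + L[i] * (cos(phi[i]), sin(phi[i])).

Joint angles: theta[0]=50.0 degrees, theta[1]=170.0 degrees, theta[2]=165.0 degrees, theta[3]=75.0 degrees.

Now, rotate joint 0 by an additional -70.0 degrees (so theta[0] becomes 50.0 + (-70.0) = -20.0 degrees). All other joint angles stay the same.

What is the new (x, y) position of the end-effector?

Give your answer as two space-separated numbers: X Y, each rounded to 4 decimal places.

joint[0] = (0.0000, 0.0000)  (base)
link 0: phi[0] = -20 = -20 deg
  cos(-20 deg) = 0.9397, sin(-20 deg) = -0.3420
  joint[1] = (0.0000, 0.0000) + 5.5 * (0.9397, -0.3420) = (0.0000 + 5.1683, 0.0000 + -1.8811) = (5.1683, -1.8811)
link 1: phi[1] = -20 + 170 = 150 deg
  cos(150 deg) = -0.8660, sin(150 deg) = 0.5000
  joint[2] = (5.1683, -1.8811) + 9.1 * (-0.8660, 0.5000) = (5.1683 + -7.8808, -1.8811 + 4.5500) = (-2.7125, 2.6689)
link 2: phi[2] = -20 + 170 + 165 = 315 deg
  cos(315 deg) = 0.7071, sin(315 deg) = -0.7071
  joint[3] = (-2.7125, 2.6689) + 5.7 * (0.7071, -0.7071) = (-2.7125 + 4.0305, 2.6689 + -4.0305) = (1.3180, -1.3616)
link 3: phi[3] = -20 + 170 + 165 + 75 = 390 deg
  cos(390 deg) = 0.8660, sin(390 deg) = 0.5000
  joint[4] = (1.3180, -1.3616) + 2.3 * (0.8660, 0.5000) = (1.3180 + 1.9919, -1.3616 + 1.1500) = (3.3098, -0.2116)
End effector: (3.3098, -0.2116)

Answer: 3.3098 -0.2116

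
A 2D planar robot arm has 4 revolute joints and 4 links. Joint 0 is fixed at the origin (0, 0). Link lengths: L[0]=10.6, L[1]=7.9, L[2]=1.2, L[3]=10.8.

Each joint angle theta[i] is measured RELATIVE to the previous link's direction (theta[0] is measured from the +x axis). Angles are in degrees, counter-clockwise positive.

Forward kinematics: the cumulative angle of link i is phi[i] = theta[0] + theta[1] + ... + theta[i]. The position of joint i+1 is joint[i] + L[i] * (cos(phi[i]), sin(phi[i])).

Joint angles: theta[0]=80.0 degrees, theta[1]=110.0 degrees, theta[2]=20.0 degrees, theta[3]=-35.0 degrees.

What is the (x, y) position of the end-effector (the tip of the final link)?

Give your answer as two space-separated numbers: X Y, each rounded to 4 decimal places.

Answer: -17.7374 9.4084

Derivation:
joint[0] = (0.0000, 0.0000)  (base)
link 0: phi[0] = 80 = 80 deg
  cos(80 deg) = 0.1736, sin(80 deg) = 0.9848
  joint[1] = (0.0000, 0.0000) + 10.6 * (0.1736, 0.9848) = (0.0000 + 1.8407, 0.0000 + 10.4390) = (1.8407, 10.4390)
link 1: phi[1] = 80 + 110 = 190 deg
  cos(190 deg) = -0.9848, sin(190 deg) = -0.1736
  joint[2] = (1.8407, 10.4390) + 7.9 * (-0.9848, -0.1736) = (1.8407 + -7.7800, 10.4390 + -1.3718) = (-5.9393, 9.0671)
link 2: phi[2] = 80 + 110 + 20 = 210 deg
  cos(210 deg) = -0.8660, sin(210 deg) = -0.5000
  joint[3] = (-5.9393, 9.0671) + 1.2 * (-0.8660, -0.5000) = (-5.9393 + -1.0392, 9.0671 + -0.6000) = (-6.9785, 8.4671)
link 3: phi[3] = 80 + 110 + 20 + -35 = 175 deg
  cos(175 deg) = -0.9962, sin(175 deg) = 0.0872
  joint[4] = (-6.9785, 8.4671) + 10.8 * (-0.9962, 0.0872) = (-6.9785 + -10.7589, 8.4671 + 0.9413) = (-17.7374, 9.4084)
End effector: (-17.7374, 9.4084)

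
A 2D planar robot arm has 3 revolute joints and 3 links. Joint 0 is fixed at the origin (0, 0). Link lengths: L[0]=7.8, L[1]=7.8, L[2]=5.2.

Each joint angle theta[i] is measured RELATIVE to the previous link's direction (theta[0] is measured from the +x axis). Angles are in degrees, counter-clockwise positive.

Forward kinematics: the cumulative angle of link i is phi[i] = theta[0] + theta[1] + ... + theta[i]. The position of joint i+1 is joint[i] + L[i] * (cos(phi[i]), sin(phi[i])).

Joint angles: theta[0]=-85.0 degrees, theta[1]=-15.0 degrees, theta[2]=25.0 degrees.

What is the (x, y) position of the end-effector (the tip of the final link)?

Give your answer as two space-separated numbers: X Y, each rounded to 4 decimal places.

joint[0] = (0.0000, 0.0000)  (base)
link 0: phi[0] = -85 = -85 deg
  cos(-85 deg) = 0.0872, sin(-85 deg) = -0.9962
  joint[1] = (0.0000, 0.0000) + 7.8 * (0.0872, -0.9962) = (0.0000 + 0.6798, 0.0000 + -7.7703) = (0.6798, -7.7703)
link 1: phi[1] = -85 + -15 = -100 deg
  cos(-100 deg) = -0.1736, sin(-100 deg) = -0.9848
  joint[2] = (0.6798, -7.7703) + 7.8 * (-0.1736, -0.9848) = (0.6798 + -1.3545, -7.7703 + -7.6815) = (-0.6746, -15.4518)
link 2: phi[2] = -85 + -15 + 25 = -75 deg
  cos(-75 deg) = 0.2588, sin(-75 deg) = -0.9659
  joint[3] = (-0.6746, -15.4518) + 5.2 * (0.2588, -0.9659) = (-0.6746 + 1.3459, -15.4518 + -5.0228) = (0.6712, -20.4746)
End effector: (0.6712, -20.4746)

Answer: 0.6712 -20.4746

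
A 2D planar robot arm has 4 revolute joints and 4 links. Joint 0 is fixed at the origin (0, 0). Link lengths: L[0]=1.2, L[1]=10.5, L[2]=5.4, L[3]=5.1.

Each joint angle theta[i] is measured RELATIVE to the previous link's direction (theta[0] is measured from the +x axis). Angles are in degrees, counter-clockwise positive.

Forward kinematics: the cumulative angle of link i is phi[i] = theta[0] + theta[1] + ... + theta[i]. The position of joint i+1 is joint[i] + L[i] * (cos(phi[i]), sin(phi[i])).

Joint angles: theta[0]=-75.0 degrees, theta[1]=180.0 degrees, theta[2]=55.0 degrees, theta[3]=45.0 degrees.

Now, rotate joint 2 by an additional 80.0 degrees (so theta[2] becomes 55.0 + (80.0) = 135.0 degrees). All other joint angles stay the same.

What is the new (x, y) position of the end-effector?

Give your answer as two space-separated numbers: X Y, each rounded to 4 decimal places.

joint[0] = (0.0000, 0.0000)  (base)
link 0: phi[0] = -75 = -75 deg
  cos(-75 deg) = 0.2588, sin(-75 deg) = -0.9659
  joint[1] = (0.0000, 0.0000) + 1.2 * (0.2588, -0.9659) = (0.0000 + 0.3106, 0.0000 + -1.1591) = (0.3106, -1.1591)
link 1: phi[1] = -75 + 180 = 105 deg
  cos(105 deg) = -0.2588, sin(105 deg) = 0.9659
  joint[2] = (0.3106, -1.1591) + 10.5 * (-0.2588, 0.9659) = (0.3106 + -2.7176, -1.1591 + 10.1422) = (-2.4070, 8.9831)
link 2: phi[2] = -75 + 180 + 135 = 240 deg
  cos(240 deg) = -0.5000, sin(240 deg) = -0.8660
  joint[3] = (-2.4070, 8.9831) + 5.4 * (-0.5000, -0.8660) = (-2.4070 + -2.7000, 8.9831 + -4.6765) = (-5.1070, 4.3066)
link 3: phi[3] = -75 + 180 + 135 + 45 = 285 deg
  cos(285 deg) = 0.2588, sin(285 deg) = -0.9659
  joint[4] = (-5.1070, 4.3066) + 5.1 * (0.2588, -0.9659) = (-5.1070 + 1.3200, 4.3066 + -4.9262) = (-3.7870, -0.6196)
End effector: (-3.7870, -0.6196)

Answer: -3.7870 -0.6196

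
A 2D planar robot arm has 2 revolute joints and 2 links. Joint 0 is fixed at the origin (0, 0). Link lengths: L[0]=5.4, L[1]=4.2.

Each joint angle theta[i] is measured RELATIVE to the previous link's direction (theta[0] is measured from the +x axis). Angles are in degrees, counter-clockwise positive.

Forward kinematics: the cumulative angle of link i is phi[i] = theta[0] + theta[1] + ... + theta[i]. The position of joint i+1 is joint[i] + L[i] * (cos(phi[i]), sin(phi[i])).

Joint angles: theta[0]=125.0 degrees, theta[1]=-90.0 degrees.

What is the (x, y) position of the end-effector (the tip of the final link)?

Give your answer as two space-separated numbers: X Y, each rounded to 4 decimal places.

Answer: 0.3431 6.8324

Derivation:
joint[0] = (0.0000, 0.0000)  (base)
link 0: phi[0] = 125 = 125 deg
  cos(125 deg) = -0.5736, sin(125 deg) = 0.8192
  joint[1] = (0.0000, 0.0000) + 5.4 * (-0.5736, 0.8192) = (0.0000 + -3.0973, 0.0000 + 4.4234) = (-3.0973, 4.4234)
link 1: phi[1] = 125 + -90 = 35 deg
  cos(35 deg) = 0.8192, sin(35 deg) = 0.5736
  joint[2] = (-3.0973, 4.4234) + 4.2 * (0.8192, 0.5736) = (-3.0973 + 3.4404, 4.4234 + 2.4090) = (0.3431, 6.8324)
End effector: (0.3431, 6.8324)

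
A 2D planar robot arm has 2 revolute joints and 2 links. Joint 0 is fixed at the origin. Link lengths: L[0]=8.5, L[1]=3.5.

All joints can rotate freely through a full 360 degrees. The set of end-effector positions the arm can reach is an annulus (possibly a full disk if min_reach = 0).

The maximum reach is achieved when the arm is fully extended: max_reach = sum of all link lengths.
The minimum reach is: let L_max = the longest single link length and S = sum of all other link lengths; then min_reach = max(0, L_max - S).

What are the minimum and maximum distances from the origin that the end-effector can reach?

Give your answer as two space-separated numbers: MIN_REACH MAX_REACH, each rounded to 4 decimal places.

Answer: 5.0000 12.0000

Derivation:
Link lengths: [8.5, 3.5]
max_reach = 8.5 + 3.5 = 12
L_max = max([8.5, 3.5]) = 8.5
S (sum of others) = 12 - 8.5 = 3.5
min_reach = max(0, 8.5 - 3.5) = max(0, 5) = 5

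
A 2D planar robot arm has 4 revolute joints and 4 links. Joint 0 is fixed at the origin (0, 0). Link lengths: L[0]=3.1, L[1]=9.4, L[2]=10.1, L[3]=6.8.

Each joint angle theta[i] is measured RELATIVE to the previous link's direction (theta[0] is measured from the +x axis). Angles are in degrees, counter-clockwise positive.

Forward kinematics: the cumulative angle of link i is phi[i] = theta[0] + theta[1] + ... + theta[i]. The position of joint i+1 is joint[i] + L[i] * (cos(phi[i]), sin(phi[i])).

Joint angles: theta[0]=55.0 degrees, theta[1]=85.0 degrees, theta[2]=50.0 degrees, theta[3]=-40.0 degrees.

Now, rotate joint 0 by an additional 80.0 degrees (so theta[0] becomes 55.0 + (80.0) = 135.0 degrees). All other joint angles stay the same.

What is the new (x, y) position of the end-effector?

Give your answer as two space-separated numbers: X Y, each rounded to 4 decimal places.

joint[0] = (0.0000, 0.0000)  (base)
link 0: phi[0] = 135 = 135 deg
  cos(135 deg) = -0.7071, sin(135 deg) = 0.7071
  joint[1] = (0.0000, 0.0000) + 3.1 * (-0.7071, 0.7071) = (0.0000 + -2.1920, 0.0000 + 2.1920) = (-2.1920, 2.1920)
link 1: phi[1] = 135 + 85 = 220 deg
  cos(220 deg) = -0.7660, sin(220 deg) = -0.6428
  joint[2] = (-2.1920, 2.1920) + 9.4 * (-0.7660, -0.6428) = (-2.1920 + -7.2008, 2.1920 + -6.0422) = (-9.3928, -3.8502)
link 2: phi[2] = 135 + 85 + 50 = 270 deg
  cos(270 deg) = -0.0000, sin(270 deg) = -1.0000
  joint[3] = (-9.3928, -3.8502) + 10.1 * (-0.0000, -1.0000) = (-9.3928 + -0.0000, -3.8502 + -10.1000) = (-9.3928, -13.9502)
link 3: phi[3] = 135 + 85 + 50 + -40 = 230 deg
  cos(230 deg) = -0.6428, sin(230 deg) = -0.7660
  joint[4] = (-9.3928, -13.9502) + 6.8 * (-0.6428, -0.7660) = (-9.3928 + -4.3710, -13.9502 + -5.2091) = (-13.7638, -19.1593)
End effector: (-13.7638, -19.1593)

Answer: -13.7638 -19.1593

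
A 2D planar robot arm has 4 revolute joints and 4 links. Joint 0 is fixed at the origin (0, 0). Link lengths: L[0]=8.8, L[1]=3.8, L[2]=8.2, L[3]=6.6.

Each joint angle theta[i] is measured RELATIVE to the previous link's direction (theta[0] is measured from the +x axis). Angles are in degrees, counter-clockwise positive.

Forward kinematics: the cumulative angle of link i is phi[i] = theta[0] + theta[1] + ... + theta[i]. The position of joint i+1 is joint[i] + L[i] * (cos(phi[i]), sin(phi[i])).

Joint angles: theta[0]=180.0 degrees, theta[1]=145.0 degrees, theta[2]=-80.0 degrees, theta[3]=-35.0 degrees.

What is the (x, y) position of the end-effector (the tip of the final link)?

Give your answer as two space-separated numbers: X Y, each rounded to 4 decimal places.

Answer: -14.8685 -12.9113

Derivation:
joint[0] = (0.0000, 0.0000)  (base)
link 0: phi[0] = 180 = 180 deg
  cos(180 deg) = -1.0000, sin(180 deg) = 0.0000
  joint[1] = (0.0000, 0.0000) + 8.8 * (-1.0000, 0.0000) = (0.0000 + -8.8000, 0.0000 + 0.0000) = (-8.8000, 0.0000)
link 1: phi[1] = 180 + 145 = 325 deg
  cos(325 deg) = 0.8192, sin(325 deg) = -0.5736
  joint[2] = (-8.8000, 0.0000) + 3.8 * (0.8192, -0.5736) = (-8.8000 + 3.1128, 0.0000 + -2.1796) = (-5.6872, -2.1796)
link 2: phi[2] = 180 + 145 + -80 = 245 deg
  cos(245 deg) = -0.4226, sin(245 deg) = -0.9063
  joint[3] = (-5.6872, -2.1796) + 8.2 * (-0.4226, -0.9063) = (-5.6872 + -3.4655, -2.1796 + -7.4317) = (-9.1527, -9.6113)
link 3: phi[3] = 180 + 145 + -80 + -35 = 210 deg
  cos(210 deg) = -0.8660, sin(210 deg) = -0.5000
  joint[4] = (-9.1527, -9.6113) + 6.6 * (-0.8660, -0.5000) = (-9.1527 + -5.7158, -9.6113 + -3.3000) = (-14.8685, -12.9113)
End effector: (-14.8685, -12.9113)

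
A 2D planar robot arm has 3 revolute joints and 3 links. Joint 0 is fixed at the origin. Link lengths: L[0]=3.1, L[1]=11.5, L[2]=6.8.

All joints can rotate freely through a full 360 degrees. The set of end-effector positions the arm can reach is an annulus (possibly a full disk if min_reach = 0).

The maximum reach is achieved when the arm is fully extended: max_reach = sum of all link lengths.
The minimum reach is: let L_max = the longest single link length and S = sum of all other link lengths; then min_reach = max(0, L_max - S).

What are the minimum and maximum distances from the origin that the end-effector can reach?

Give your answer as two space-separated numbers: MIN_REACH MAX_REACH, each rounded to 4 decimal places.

Answer: 1.6000 21.4000

Derivation:
Link lengths: [3.1, 11.5, 6.8]
max_reach = 3.1 + 11.5 + 6.8 = 21.4
L_max = max([3.1, 11.5, 6.8]) = 11.5
S (sum of others) = 21.4 - 11.5 = 9.9
min_reach = max(0, 11.5 - 9.9) = max(0, 1.6) = 1.6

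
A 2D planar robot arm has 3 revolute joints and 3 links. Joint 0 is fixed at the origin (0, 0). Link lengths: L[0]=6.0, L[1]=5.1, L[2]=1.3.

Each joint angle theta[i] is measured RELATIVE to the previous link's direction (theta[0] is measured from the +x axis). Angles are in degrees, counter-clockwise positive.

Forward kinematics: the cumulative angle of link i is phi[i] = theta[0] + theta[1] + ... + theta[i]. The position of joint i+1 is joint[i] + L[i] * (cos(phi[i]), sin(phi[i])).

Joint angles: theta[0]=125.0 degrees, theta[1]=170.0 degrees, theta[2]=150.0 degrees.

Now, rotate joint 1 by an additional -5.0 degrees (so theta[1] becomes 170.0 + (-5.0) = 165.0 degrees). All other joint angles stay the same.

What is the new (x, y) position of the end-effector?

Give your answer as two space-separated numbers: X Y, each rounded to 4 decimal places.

joint[0] = (0.0000, 0.0000)  (base)
link 0: phi[0] = 125 = 125 deg
  cos(125 deg) = -0.5736, sin(125 deg) = 0.8192
  joint[1] = (0.0000, 0.0000) + 6 * (-0.5736, 0.8192) = (0.0000 + -3.4415, 0.0000 + 4.9149) = (-3.4415, 4.9149)
link 1: phi[1] = 125 + 165 = 290 deg
  cos(290 deg) = 0.3420, sin(290 deg) = -0.9397
  joint[2] = (-3.4415, 4.9149) + 5.1 * (0.3420, -0.9397) = (-3.4415 + 1.7443, 4.9149 + -4.7924) = (-1.6972, 0.1225)
link 2: phi[2] = 125 + 165 + 150 = 440 deg
  cos(440 deg) = 0.1736, sin(440 deg) = 0.9848
  joint[3] = (-1.6972, 0.1225) + 1.3 * (0.1736, 0.9848) = (-1.6972 + 0.2257, 0.1225 + 1.2803) = (-1.4714, 1.4027)
End effector: (-1.4714, 1.4027)

Answer: -1.4714 1.4027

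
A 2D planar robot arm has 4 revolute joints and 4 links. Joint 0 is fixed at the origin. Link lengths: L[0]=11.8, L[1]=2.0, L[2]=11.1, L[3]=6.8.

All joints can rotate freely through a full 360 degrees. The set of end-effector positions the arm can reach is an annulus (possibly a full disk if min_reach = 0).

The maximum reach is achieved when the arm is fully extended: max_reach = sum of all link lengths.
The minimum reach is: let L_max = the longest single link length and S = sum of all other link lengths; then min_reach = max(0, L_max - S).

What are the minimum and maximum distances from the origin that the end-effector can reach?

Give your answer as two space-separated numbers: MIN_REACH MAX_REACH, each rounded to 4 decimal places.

Answer: 0.0000 31.7000

Derivation:
Link lengths: [11.8, 2.0, 11.1, 6.8]
max_reach = 11.8 + 2 + 11.1 + 6.8 = 31.7
L_max = max([11.8, 2.0, 11.1, 6.8]) = 11.8
S (sum of others) = 31.7 - 11.8 = 19.9
min_reach = max(0, 11.8 - 19.9) = max(0, -8.1) = 0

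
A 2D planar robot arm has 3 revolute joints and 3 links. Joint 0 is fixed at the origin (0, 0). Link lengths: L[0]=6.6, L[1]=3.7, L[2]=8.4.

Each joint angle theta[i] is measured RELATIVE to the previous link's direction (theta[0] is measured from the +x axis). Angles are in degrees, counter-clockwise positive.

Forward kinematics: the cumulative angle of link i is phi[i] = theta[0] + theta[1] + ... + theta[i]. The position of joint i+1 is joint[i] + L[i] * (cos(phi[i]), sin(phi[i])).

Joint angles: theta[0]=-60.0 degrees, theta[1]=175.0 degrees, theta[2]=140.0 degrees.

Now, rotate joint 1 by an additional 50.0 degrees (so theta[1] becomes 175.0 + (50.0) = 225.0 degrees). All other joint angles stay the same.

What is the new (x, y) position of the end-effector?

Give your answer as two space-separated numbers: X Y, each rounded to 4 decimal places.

Answer: 4.5441 -11.6390

Derivation:
joint[0] = (0.0000, 0.0000)  (base)
link 0: phi[0] = -60 = -60 deg
  cos(-60 deg) = 0.5000, sin(-60 deg) = -0.8660
  joint[1] = (0.0000, 0.0000) + 6.6 * (0.5000, -0.8660) = (0.0000 + 3.3000, 0.0000 + -5.7158) = (3.3000, -5.7158)
link 1: phi[1] = -60 + 225 = 165 deg
  cos(165 deg) = -0.9659, sin(165 deg) = 0.2588
  joint[2] = (3.3000, -5.7158) + 3.7 * (-0.9659, 0.2588) = (3.3000 + -3.5739, -5.7158 + 0.9576) = (-0.2739, -4.7581)
link 2: phi[2] = -60 + 225 + 140 = 305 deg
  cos(305 deg) = 0.5736, sin(305 deg) = -0.8192
  joint[3] = (-0.2739, -4.7581) + 8.4 * (0.5736, -0.8192) = (-0.2739 + 4.8180, -4.7581 + -6.8809) = (4.5441, -11.6390)
End effector: (4.5441, -11.6390)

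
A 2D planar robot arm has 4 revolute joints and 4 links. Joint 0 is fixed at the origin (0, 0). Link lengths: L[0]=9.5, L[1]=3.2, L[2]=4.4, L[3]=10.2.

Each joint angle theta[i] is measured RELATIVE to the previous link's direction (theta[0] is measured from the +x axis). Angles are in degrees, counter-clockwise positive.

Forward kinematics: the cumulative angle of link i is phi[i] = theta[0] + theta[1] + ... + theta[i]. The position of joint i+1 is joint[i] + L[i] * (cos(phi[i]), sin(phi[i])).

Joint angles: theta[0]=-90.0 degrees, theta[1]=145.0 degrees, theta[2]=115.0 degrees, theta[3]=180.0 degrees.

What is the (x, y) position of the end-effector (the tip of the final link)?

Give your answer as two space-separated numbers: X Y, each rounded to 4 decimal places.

Answer: 7.5473 -7.8859

Derivation:
joint[0] = (0.0000, 0.0000)  (base)
link 0: phi[0] = -90 = -90 deg
  cos(-90 deg) = 0.0000, sin(-90 deg) = -1.0000
  joint[1] = (0.0000, 0.0000) + 9.5 * (0.0000, -1.0000) = (0.0000 + 0.0000, 0.0000 + -9.5000) = (0.0000, -9.5000)
link 1: phi[1] = -90 + 145 = 55 deg
  cos(55 deg) = 0.5736, sin(55 deg) = 0.8192
  joint[2] = (0.0000, -9.5000) + 3.2 * (0.5736, 0.8192) = (0.0000 + 1.8354, -9.5000 + 2.6213) = (1.8354, -6.8787)
link 2: phi[2] = -90 + 145 + 115 = 170 deg
  cos(170 deg) = -0.9848, sin(170 deg) = 0.1736
  joint[3] = (1.8354, -6.8787) + 4.4 * (-0.9848, 0.1736) = (1.8354 + -4.3332, -6.8787 + 0.7641) = (-2.4977, -6.1147)
link 3: phi[3] = -90 + 145 + 115 + 180 = 350 deg
  cos(350 deg) = 0.9848, sin(350 deg) = -0.1736
  joint[4] = (-2.4977, -6.1147) + 10.2 * (0.9848, -0.1736) = (-2.4977 + 10.0450, -6.1147 + -1.7712) = (7.5473, -7.8859)
End effector: (7.5473, -7.8859)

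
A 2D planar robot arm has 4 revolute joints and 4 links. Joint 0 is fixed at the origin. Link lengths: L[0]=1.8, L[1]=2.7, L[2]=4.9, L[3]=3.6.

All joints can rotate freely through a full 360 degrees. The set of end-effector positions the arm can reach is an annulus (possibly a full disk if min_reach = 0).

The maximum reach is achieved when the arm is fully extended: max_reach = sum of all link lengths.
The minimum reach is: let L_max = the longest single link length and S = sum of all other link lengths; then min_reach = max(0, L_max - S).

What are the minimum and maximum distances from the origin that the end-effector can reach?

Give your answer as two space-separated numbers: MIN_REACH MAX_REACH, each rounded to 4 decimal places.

Answer: 0.0000 13.0000

Derivation:
Link lengths: [1.8, 2.7, 4.9, 3.6]
max_reach = 1.8 + 2.7 + 4.9 + 3.6 = 13
L_max = max([1.8, 2.7, 4.9, 3.6]) = 4.9
S (sum of others) = 13 - 4.9 = 8.1
min_reach = max(0, 4.9 - 8.1) = max(0, -3.2) = 0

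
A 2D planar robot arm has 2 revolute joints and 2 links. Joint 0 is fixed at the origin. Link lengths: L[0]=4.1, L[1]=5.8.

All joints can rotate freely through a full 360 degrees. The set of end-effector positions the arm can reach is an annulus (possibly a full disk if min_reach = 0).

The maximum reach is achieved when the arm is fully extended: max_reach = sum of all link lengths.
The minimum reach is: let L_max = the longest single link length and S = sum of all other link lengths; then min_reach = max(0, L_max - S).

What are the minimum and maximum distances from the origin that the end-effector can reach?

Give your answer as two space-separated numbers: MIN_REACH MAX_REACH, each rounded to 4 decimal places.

Link lengths: [4.1, 5.8]
max_reach = 4.1 + 5.8 = 9.9
L_max = max([4.1, 5.8]) = 5.8
S (sum of others) = 9.9 - 5.8 = 4.1
min_reach = max(0, 5.8 - 4.1) = max(0, 1.7) = 1.7

Answer: 1.7000 9.9000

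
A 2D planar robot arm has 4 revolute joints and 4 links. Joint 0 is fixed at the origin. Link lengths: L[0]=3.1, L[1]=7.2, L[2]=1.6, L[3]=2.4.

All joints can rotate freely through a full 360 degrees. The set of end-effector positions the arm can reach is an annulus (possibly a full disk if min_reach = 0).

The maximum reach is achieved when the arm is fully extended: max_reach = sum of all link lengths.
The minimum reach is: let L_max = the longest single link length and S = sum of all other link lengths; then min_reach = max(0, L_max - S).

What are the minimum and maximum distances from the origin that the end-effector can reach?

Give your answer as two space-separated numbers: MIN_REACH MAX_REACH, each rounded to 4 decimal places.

Answer: 0.1000 14.3000

Derivation:
Link lengths: [3.1, 7.2, 1.6, 2.4]
max_reach = 3.1 + 7.2 + 1.6 + 2.4 = 14.3
L_max = max([3.1, 7.2, 1.6, 2.4]) = 7.2
S (sum of others) = 14.3 - 7.2 = 7.1
min_reach = max(0, 7.2 - 7.1) = max(0, 0.1) = 0.1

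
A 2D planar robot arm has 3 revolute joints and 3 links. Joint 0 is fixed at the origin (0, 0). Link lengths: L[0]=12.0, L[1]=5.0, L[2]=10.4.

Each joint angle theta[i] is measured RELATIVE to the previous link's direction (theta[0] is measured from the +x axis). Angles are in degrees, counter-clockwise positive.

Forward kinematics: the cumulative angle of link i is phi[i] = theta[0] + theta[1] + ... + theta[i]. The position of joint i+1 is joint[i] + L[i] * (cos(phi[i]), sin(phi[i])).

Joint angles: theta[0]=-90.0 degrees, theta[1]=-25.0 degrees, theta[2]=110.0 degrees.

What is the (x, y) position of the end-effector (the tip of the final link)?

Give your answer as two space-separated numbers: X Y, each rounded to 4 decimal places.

Answer: 8.2473 -17.4380

Derivation:
joint[0] = (0.0000, 0.0000)  (base)
link 0: phi[0] = -90 = -90 deg
  cos(-90 deg) = 0.0000, sin(-90 deg) = -1.0000
  joint[1] = (0.0000, 0.0000) + 12 * (0.0000, -1.0000) = (0.0000 + 0.0000, 0.0000 + -12.0000) = (0.0000, -12.0000)
link 1: phi[1] = -90 + -25 = -115 deg
  cos(-115 deg) = -0.4226, sin(-115 deg) = -0.9063
  joint[2] = (0.0000, -12.0000) + 5 * (-0.4226, -0.9063) = (0.0000 + -2.1131, -12.0000 + -4.5315) = (-2.1131, -16.5315)
link 2: phi[2] = -90 + -25 + 110 = -5 deg
  cos(-5 deg) = 0.9962, sin(-5 deg) = -0.0872
  joint[3] = (-2.1131, -16.5315) + 10.4 * (0.9962, -0.0872) = (-2.1131 + 10.3604, -16.5315 + -0.9064) = (8.2473, -17.4380)
End effector: (8.2473, -17.4380)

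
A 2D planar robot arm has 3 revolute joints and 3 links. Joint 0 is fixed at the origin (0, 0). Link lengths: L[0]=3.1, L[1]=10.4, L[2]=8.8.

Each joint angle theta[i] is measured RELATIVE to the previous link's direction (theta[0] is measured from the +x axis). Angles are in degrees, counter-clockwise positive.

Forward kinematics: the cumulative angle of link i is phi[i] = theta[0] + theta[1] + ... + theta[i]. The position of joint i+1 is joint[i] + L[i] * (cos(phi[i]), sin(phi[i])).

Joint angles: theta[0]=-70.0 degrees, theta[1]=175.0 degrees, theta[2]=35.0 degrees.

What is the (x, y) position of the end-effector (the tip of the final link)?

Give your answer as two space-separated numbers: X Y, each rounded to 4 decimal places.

joint[0] = (0.0000, 0.0000)  (base)
link 0: phi[0] = -70 = -70 deg
  cos(-70 deg) = 0.3420, sin(-70 deg) = -0.9397
  joint[1] = (0.0000, 0.0000) + 3.1 * (0.3420, -0.9397) = (0.0000 + 1.0603, 0.0000 + -2.9130) = (1.0603, -2.9130)
link 1: phi[1] = -70 + 175 = 105 deg
  cos(105 deg) = -0.2588, sin(105 deg) = 0.9659
  joint[2] = (1.0603, -2.9130) + 10.4 * (-0.2588, 0.9659) = (1.0603 + -2.6917, -2.9130 + 10.0456) = (-1.6315, 7.1326)
link 2: phi[2] = -70 + 175 + 35 = 140 deg
  cos(140 deg) = -0.7660, sin(140 deg) = 0.6428
  joint[3] = (-1.6315, 7.1326) + 8.8 * (-0.7660, 0.6428) = (-1.6315 + -6.7412, 7.1326 + 5.6565) = (-8.3726, 12.7891)
End effector: (-8.3726, 12.7891)

Answer: -8.3726 12.7891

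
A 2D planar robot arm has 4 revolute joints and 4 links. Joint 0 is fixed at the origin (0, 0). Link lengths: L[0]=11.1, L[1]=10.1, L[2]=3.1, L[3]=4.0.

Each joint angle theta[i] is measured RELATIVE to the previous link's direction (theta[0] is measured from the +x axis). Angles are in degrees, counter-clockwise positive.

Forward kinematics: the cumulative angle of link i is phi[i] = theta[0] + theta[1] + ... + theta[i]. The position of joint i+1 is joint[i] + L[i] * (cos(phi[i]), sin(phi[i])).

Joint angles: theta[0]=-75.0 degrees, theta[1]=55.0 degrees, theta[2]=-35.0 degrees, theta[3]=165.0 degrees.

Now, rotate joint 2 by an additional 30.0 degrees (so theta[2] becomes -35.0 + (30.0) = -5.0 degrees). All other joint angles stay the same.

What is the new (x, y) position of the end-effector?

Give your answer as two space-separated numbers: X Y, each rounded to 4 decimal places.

Answer: 12.1092 -12.9151

Derivation:
joint[0] = (0.0000, 0.0000)  (base)
link 0: phi[0] = -75 = -75 deg
  cos(-75 deg) = 0.2588, sin(-75 deg) = -0.9659
  joint[1] = (0.0000, 0.0000) + 11.1 * (0.2588, -0.9659) = (0.0000 + 2.8729, 0.0000 + -10.7218) = (2.8729, -10.7218)
link 1: phi[1] = -75 + 55 = -20 deg
  cos(-20 deg) = 0.9397, sin(-20 deg) = -0.3420
  joint[2] = (2.8729, -10.7218) + 10.1 * (0.9397, -0.3420) = (2.8729 + 9.4909, -10.7218 + -3.4544) = (12.3638, -14.1762)
link 2: phi[2] = -75 + 55 + -5 = -25 deg
  cos(-25 deg) = 0.9063, sin(-25 deg) = -0.4226
  joint[3] = (12.3638, -14.1762) + 3.1 * (0.9063, -0.4226) = (12.3638 + 2.8096, -14.1762 + -1.3101) = (15.1733, -15.4863)
link 3: phi[3] = -75 + 55 + -5 + 165 = 140 deg
  cos(140 deg) = -0.7660, sin(140 deg) = 0.6428
  joint[4] = (15.1733, -15.4863) + 4 * (-0.7660, 0.6428) = (15.1733 + -3.0642, -15.4863 + 2.5712) = (12.1092, -12.9151)
End effector: (12.1092, -12.9151)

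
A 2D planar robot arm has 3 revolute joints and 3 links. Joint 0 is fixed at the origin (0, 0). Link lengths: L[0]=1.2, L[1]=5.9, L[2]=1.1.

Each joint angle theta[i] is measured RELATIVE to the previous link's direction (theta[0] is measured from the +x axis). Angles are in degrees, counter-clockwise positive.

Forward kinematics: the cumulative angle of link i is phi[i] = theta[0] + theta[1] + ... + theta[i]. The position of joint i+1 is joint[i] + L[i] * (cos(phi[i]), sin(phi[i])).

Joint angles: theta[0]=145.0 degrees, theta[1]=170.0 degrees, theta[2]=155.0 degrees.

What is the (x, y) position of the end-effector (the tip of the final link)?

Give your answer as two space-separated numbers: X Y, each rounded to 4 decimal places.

joint[0] = (0.0000, 0.0000)  (base)
link 0: phi[0] = 145 = 145 deg
  cos(145 deg) = -0.8192, sin(145 deg) = 0.5736
  joint[1] = (0.0000, 0.0000) + 1.2 * (-0.8192, 0.5736) = (0.0000 + -0.9830, 0.0000 + 0.6883) = (-0.9830, 0.6883)
link 1: phi[1] = 145 + 170 = 315 deg
  cos(315 deg) = 0.7071, sin(315 deg) = -0.7071
  joint[2] = (-0.9830, 0.6883) + 5.9 * (0.7071, -0.7071) = (-0.9830 + 4.1719, 0.6883 + -4.1719) = (3.1889, -3.4836)
link 2: phi[2] = 145 + 170 + 155 = 470 deg
  cos(470 deg) = -0.3420, sin(470 deg) = 0.9397
  joint[3] = (3.1889, -3.4836) + 1.1 * (-0.3420, 0.9397) = (3.1889 + -0.3762, -3.4836 + 1.0337) = (2.8127, -2.4500)
End effector: (2.8127, -2.4500)

Answer: 2.8127 -2.4500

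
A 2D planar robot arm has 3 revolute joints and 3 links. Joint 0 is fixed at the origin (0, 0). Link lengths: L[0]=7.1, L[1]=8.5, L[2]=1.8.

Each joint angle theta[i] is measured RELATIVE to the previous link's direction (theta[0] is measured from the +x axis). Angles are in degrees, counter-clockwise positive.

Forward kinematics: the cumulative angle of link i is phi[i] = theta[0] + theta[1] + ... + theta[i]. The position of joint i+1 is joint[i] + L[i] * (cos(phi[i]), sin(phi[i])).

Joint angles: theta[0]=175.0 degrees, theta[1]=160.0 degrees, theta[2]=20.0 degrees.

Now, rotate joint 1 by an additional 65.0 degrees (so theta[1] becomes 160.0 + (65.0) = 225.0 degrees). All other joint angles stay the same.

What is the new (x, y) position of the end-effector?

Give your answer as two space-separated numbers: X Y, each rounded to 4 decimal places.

joint[0] = (0.0000, 0.0000)  (base)
link 0: phi[0] = 175 = 175 deg
  cos(175 deg) = -0.9962, sin(175 deg) = 0.0872
  joint[1] = (0.0000, 0.0000) + 7.1 * (-0.9962, 0.0872) = (0.0000 + -7.0730, 0.0000 + 0.6188) = (-7.0730, 0.6188)
link 1: phi[1] = 175 + 225 = 400 deg
  cos(400 deg) = 0.7660, sin(400 deg) = 0.6428
  joint[2] = (-7.0730, 0.6188) + 8.5 * (0.7660, 0.6428) = (-7.0730 + 6.5114, 0.6188 + 5.4637) = (-0.5616, 6.0825)
link 2: phi[2] = 175 + 225 + 20 = 420 deg
  cos(420 deg) = 0.5000, sin(420 deg) = 0.8660
  joint[3] = (-0.5616, 6.0825) + 1.8 * (0.5000, 0.8660) = (-0.5616 + 0.9000, 6.0825 + 1.5588) = (0.3384, 7.6413)
End effector: (0.3384, 7.6413)

Answer: 0.3384 7.6413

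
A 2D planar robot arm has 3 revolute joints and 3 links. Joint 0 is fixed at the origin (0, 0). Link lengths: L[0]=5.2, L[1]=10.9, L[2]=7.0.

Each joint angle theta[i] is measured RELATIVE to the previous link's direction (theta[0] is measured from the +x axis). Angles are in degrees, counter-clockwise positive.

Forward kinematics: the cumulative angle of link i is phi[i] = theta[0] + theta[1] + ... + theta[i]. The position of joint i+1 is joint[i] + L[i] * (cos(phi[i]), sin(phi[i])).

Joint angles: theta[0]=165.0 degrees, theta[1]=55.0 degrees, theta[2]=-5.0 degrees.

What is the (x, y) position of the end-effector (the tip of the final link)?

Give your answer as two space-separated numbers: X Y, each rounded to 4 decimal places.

joint[0] = (0.0000, 0.0000)  (base)
link 0: phi[0] = 165 = 165 deg
  cos(165 deg) = -0.9659, sin(165 deg) = 0.2588
  joint[1] = (0.0000, 0.0000) + 5.2 * (-0.9659, 0.2588) = (0.0000 + -5.0228, 0.0000 + 1.3459) = (-5.0228, 1.3459)
link 1: phi[1] = 165 + 55 = 220 deg
  cos(220 deg) = -0.7660, sin(220 deg) = -0.6428
  joint[2] = (-5.0228, 1.3459) + 10.9 * (-0.7660, -0.6428) = (-5.0228 + -8.3499, 1.3459 + -7.0064) = (-13.3727, -5.6605)
link 2: phi[2] = 165 + 55 + -5 = 215 deg
  cos(215 deg) = -0.8192, sin(215 deg) = -0.5736
  joint[3] = (-13.3727, -5.6605) + 7 * (-0.8192, -0.5736) = (-13.3727 + -5.7341, -5.6605 + -4.0150) = (-19.1068, -9.6756)
End effector: (-19.1068, -9.6756)

Answer: -19.1068 -9.6756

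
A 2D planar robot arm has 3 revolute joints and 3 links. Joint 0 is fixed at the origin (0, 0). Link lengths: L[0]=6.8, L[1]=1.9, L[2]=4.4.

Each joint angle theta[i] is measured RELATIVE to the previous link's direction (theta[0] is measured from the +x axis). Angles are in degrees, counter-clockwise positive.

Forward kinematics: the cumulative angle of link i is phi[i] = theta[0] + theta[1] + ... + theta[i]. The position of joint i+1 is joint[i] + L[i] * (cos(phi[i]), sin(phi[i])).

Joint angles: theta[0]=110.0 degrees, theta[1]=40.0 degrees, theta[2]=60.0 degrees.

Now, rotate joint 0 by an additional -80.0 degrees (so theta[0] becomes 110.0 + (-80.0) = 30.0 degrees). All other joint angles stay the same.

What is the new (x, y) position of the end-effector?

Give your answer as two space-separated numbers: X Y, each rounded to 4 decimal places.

Answer: 3.7105 8.5560

Derivation:
joint[0] = (0.0000, 0.0000)  (base)
link 0: phi[0] = 30 = 30 deg
  cos(30 deg) = 0.8660, sin(30 deg) = 0.5000
  joint[1] = (0.0000, 0.0000) + 6.8 * (0.8660, 0.5000) = (0.0000 + 5.8890, 0.0000 + 3.4000) = (5.8890, 3.4000)
link 1: phi[1] = 30 + 40 = 70 deg
  cos(70 deg) = 0.3420, sin(70 deg) = 0.9397
  joint[2] = (5.8890, 3.4000) + 1.9 * (0.3420, 0.9397) = (5.8890 + 0.6498, 3.4000 + 1.7854) = (6.5388, 5.1854)
link 2: phi[2] = 30 + 40 + 60 = 130 deg
  cos(130 deg) = -0.6428, sin(130 deg) = 0.7660
  joint[3] = (6.5388, 5.1854) + 4.4 * (-0.6428, 0.7660) = (6.5388 + -2.8283, 5.1854 + 3.3706) = (3.7105, 8.5560)
End effector: (3.7105, 8.5560)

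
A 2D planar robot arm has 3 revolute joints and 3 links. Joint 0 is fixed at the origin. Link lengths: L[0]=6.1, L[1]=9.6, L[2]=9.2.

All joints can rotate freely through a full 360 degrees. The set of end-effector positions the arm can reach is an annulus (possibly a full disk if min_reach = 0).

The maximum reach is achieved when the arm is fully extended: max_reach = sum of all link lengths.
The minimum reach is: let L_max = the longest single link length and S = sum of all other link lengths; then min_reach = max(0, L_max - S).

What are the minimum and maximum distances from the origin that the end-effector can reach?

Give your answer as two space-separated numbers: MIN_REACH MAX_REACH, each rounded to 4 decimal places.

Answer: 0.0000 24.9000

Derivation:
Link lengths: [6.1, 9.6, 9.2]
max_reach = 6.1 + 9.6 + 9.2 = 24.9
L_max = max([6.1, 9.6, 9.2]) = 9.6
S (sum of others) = 24.9 - 9.6 = 15.3
min_reach = max(0, 9.6 - 15.3) = max(0, -5.7) = 0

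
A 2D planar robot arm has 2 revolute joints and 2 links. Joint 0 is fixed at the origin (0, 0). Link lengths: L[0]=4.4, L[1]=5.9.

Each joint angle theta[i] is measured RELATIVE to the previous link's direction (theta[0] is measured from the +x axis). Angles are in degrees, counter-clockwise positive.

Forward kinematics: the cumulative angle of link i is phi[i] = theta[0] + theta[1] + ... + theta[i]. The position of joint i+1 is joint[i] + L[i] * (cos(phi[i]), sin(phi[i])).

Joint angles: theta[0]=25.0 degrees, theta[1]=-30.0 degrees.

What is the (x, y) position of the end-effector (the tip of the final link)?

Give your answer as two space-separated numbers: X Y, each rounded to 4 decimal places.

joint[0] = (0.0000, 0.0000)  (base)
link 0: phi[0] = 25 = 25 deg
  cos(25 deg) = 0.9063, sin(25 deg) = 0.4226
  joint[1] = (0.0000, 0.0000) + 4.4 * (0.9063, 0.4226) = (0.0000 + 3.9878, 0.0000 + 1.8595) = (3.9878, 1.8595)
link 1: phi[1] = 25 + -30 = -5 deg
  cos(-5 deg) = 0.9962, sin(-5 deg) = -0.0872
  joint[2] = (3.9878, 1.8595) + 5.9 * (0.9962, -0.0872) = (3.9878 + 5.8775, 1.8595 + -0.5142) = (9.8653, 1.3453)
End effector: (9.8653, 1.3453)

Answer: 9.8653 1.3453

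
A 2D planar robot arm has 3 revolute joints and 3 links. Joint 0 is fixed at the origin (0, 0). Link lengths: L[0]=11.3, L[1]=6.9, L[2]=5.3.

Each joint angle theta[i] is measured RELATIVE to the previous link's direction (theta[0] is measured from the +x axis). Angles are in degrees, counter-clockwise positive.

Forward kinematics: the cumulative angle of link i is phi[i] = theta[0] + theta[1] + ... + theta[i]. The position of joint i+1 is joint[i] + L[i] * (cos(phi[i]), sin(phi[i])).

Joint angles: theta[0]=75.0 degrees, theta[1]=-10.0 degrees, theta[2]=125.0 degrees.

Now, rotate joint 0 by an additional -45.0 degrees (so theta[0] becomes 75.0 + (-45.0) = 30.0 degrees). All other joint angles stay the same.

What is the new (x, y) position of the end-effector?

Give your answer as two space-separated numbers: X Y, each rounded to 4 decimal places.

joint[0] = (0.0000, 0.0000)  (base)
link 0: phi[0] = 30 = 30 deg
  cos(30 deg) = 0.8660, sin(30 deg) = 0.5000
  joint[1] = (0.0000, 0.0000) + 11.3 * (0.8660, 0.5000) = (0.0000 + 9.7861, 0.0000 + 5.6500) = (9.7861, 5.6500)
link 1: phi[1] = 30 + -10 = 20 deg
  cos(20 deg) = 0.9397, sin(20 deg) = 0.3420
  joint[2] = (9.7861, 5.6500) + 6.9 * (0.9397, 0.3420) = (9.7861 + 6.4839, 5.6500 + 2.3599) = (16.2700, 8.0099)
link 2: phi[2] = 30 + -10 + 125 = 145 deg
  cos(145 deg) = -0.8192, sin(145 deg) = 0.5736
  joint[3] = (16.2700, 8.0099) + 5.3 * (-0.8192, 0.5736) = (16.2700 + -4.3415, 8.0099 + 3.0400) = (11.9285, 11.0499)
End effector: (11.9285, 11.0499)

Answer: 11.9285 11.0499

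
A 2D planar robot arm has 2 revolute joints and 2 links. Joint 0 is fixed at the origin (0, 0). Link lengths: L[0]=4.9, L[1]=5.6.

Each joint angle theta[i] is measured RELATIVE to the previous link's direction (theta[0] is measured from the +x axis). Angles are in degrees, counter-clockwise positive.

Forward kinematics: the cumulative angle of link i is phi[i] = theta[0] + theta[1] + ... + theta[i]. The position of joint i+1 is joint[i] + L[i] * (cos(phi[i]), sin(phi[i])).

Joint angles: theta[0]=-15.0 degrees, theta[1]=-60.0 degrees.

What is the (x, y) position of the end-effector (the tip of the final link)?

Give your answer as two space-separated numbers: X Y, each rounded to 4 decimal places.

joint[0] = (0.0000, 0.0000)  (base)
link 0: phi[0] = -15 = -15 deg
  cos(-15 deg) = 0.9659, sin(-15 deg) = -0.2588
  joint[1] = (0.0000, 0.0000) + 4.9 * (0.9659, -0.2588) = (0.0000 + 4.7330, 0.0000 + -1.2682) = (4.7330, -1.2682)
link 1: phi[1] = -15 + -60 = -75 deg
  cos(-75 deg) = 0.2588, sin(-75 deg) = -0.9659
  joint[2] = (4.7330, -1.2682) + 5.6 * (0.2588, -0.9659) = (4.7330 + 1.4494, -1.2682 + -5.4092) = (6.1824, -6.6774)
End effector: (6.1824, -6.6774)

Answer: 6.1824 -6.6774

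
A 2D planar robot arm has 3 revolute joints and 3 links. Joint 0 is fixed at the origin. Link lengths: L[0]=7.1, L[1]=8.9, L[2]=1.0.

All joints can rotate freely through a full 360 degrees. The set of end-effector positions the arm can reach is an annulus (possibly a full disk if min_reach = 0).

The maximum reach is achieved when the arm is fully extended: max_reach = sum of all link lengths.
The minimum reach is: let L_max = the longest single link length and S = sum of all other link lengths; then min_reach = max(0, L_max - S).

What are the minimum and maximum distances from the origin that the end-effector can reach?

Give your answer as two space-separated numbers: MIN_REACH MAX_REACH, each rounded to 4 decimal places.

Answer: 0.8000 17.0000

Derivation:
Link lengths: [7.1, 8.9, 1.0]
max_reach = 7.1 + 8.9 + 1 = 17
L_max = max([7.1, 8.9, 1.0]) = 8.9
S (sum of others) = 17 - 8.9 = 8.1
min_reach = max(0, 8.9 - 8.1) = max(0, 0.8) = 0.8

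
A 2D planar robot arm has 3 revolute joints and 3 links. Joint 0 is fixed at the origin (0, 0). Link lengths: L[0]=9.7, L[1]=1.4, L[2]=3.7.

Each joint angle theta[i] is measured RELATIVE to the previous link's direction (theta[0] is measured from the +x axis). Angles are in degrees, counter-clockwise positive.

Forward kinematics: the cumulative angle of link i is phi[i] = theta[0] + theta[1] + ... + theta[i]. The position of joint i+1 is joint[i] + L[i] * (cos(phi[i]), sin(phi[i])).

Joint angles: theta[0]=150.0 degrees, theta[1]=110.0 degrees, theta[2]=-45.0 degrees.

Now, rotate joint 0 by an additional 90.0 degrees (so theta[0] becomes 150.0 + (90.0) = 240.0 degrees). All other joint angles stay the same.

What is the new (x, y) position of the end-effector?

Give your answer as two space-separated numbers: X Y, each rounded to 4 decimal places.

Answer: -1.3490 -11.6744

Derivation:
joint[0] = (0.0000, 0.0000)  (base)
link 0: phi[0] = 240 = 240 deg
  cos(240 deg) = -0.5000, sin(240 deg) = -0.8660
  joint[1] = (0.0000, 0.0000) + 9.7 * (-0.5000, -0.8660) = (0.0000 + -4.8500, 0.0000 + -8.4004) = (-4.8500, -8.4004)
link 1: phi[1] = 240 + 110 = 350 deg
  cos(350 deg) = 0.9848, sin(350 deg) = -0.1736
  joint[2] = (-4.8500, -8.4004) + 1.4 * (0.9848, -0.1736) = (-4.8500 + 1.3787, -8.4004 + -0.2431) = (-3.4713, -8.6436)
link 2: phi[2] = 240 + 110 + -45 = 305 deg
  cos(305 deg) = 0.5736, sin(305 deg) = -0.8192
  joint[3] = (-3.4713, -8.6436) + 3.7 * (0.5736, -0.8192) = (-3.4713 + 2.1222, -8.6436 + -3.0309) = (-1.3490, -11.6744)
End effector: (-1.3490, -11.6744)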